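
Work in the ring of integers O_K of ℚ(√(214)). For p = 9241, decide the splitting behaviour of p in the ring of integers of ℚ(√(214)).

split

Since 214 ≢ 1 mod 4, the ring of integers is ℤ[√214] with discriminant 4·214 = 856.
disc(K) = 856 is not divisible by 9241; 9241 is unramified.
Euler's criterion: 214^4620 mod 9241 = 1. Thus (214|9241) = 1.
Legendre symbol 1 ⇒ 9241 is split.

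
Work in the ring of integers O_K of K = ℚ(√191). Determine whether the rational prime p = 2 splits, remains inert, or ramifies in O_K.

p ramifies

d = 191 ≡ 3 (mod 4), so O_K = ℤ[√191] and disc(K) = 4d = 764.
2 divides disc(K) = 764, so 2 ramifies.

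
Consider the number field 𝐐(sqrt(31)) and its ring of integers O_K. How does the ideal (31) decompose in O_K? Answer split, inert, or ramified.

p ramifies

d = 31 ≡ 3 (mod 4), so O_K = ℤ[√31] and disc(K) = 4d = 124.
Ramification test: 31 | 124. The prime 31 ramifies in K.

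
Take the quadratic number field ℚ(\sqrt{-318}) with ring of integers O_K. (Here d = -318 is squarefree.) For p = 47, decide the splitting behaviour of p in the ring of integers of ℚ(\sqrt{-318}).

47 remains inert

-318 mod 4 = 2, hence disc K = 4·(-318) = -1272 and O_K = ℤ[√-318].
47 ∤ -1272, so 47 is unramified.
Legendre symbol by Euler's criterion: (-318/47) ≡ (-318)^23 ≡ 46 (mod 47), i.e. (-318/47) = -1.
d is a non-residue mod p, hence 47 remains inert in O_K.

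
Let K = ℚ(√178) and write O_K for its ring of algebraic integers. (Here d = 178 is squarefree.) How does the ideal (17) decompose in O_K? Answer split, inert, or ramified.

Since 178 ≢ 1 mod 4, the ring of integers is ℤ[√178] with discriminant 4·178 = 712.
disc(K) = 712 is not divisible by 17; 17 is unramified.
Legendre symbol by Euler's criterion: (178/17) ≡ 178^8 ≡ 1 (mod 17), i.e. (178/17) = 1.
d is a quadratic residue mod p, hence 17 splits in O_K.

17 splits in O_K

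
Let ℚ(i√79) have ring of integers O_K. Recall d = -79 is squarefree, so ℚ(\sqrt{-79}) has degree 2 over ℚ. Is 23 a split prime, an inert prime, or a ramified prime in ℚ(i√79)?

-79 mod 4 = 1, hence disc K = -79 and O_K = ℤ[(1+√-79)/2].
Since gcd(23, -79) = 1 the prime 23 does not ramify.
Euler's criterion: (-79)^11 mod 23 = 1. Thus (-79|23) = 1.
Legendre symbol 1 ⇒ 23 is split.

split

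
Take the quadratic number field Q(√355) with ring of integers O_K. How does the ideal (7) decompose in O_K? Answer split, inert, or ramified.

inert

Since 355 ≢ 1 mod 4, the ring of integers is ℤ[√355] with discriminant 4·355 = 1420.
disc(K) = 1420 is not divisible by 7; 7 is unramified.
Euler's criterion: 355^3 mod 7 = 6. Thus (355|7) = -1.
(355/7) = -1, so 7 is inert.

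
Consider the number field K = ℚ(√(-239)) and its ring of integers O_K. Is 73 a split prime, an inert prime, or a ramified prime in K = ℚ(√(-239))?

-239 mod 4 = 1, hence disc K = -239 and O_K = ℤ[(1+√-239)/2].
disc(K) = -239 is not divisible by 73; 73 is unramified.
Euler's criterion: (-239)^36 mod 73 = 72. Thus (-239|73) = -1.
Legendre symbol -1 ⇒ 73 is inert.

p is inert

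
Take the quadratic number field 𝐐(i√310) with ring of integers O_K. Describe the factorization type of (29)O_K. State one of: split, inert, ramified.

-310 mod 4 = 2, hence disc K = 4·(-310) = -1240 and O_K = ℤ[√-310].
29 ∤ -1240, so 29 is unramified.
Compute (-310/29) via Euler: 9^((29-1)/2) mod 29 = 1, so (-310/29) = 1.
Legendre symbol 1 ⇒ 29 is split.

splits completely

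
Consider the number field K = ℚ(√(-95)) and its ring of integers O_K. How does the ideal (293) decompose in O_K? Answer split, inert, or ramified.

splits completely

Since -95 ≡ 1 mod 4, the ring of integers is ℤ[(1+√-95)/2] with discriminant -95.
disc(K) = -95 is not divisible by 293; 293 is unramified.
Compute (-95/293) via Euler: 198^((293-1)/2) mod 293 = 1, so (-95/293) = 1.
Legendre symbol 1 ⇒ 293 is split.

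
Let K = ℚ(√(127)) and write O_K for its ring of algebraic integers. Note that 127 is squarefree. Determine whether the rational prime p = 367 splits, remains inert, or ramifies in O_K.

inert — (367) stays prime in O_K

Since 127 ≢ 1 mod 4, the ring of integers is ℤ[√127] with discriminant 4·127 = 508.
disc(K) = 508 is not divisible by 367; 367 is unramified.
Euler's criterion: 127^183 mod 367 = 366. Thus (127|367) = -1.
d is a non-residue mod p, hence 367 remains inert in O_K.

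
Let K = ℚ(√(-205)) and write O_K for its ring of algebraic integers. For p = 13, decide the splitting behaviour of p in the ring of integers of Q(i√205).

p splits

-205 mod 4 = 3, hence disc K = 4·(-205) = -820 and O_K = ℤ[√-205].
13 ∤ -820, so 13 is unramified.
Euler's criterion: (-205)^6 mod 13 = 1. Thus (-205|13) = 1.
d is a quadratic residue mod p, hence 13 splits in O_K.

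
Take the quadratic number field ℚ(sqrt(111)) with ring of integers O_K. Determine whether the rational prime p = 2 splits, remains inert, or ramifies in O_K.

ramified — (2) = 𝔭²

Since 111 ≢ 1 mod 4, the ring of integers is ℤ[√111] with discriminant 4·111 = 444.
disc(K) = 444 = 2·222, so p = 2 is ramified.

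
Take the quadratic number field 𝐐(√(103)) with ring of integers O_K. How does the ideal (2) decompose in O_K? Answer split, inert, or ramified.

d = 103 ≡ 3 (mod 4), so O_K = ℤ[√103] and disc(K) = 4d = 412.
2 divides disc(K) = 412, so 2 ramifies.

ramifies in O_K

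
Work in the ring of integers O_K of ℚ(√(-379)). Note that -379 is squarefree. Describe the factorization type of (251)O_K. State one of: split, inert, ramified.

split — (251) = 𝔭₁𝔭₂ with 𝔭₁ ≠ 𝔭₂

d = -379 ≡ 1 (mod 4), so O_K = ℤ[(1+√-379)/2] and disc(K) = d = -379.
251 ∤ -379, so 251 is unramified.
Compute (-379/251) via Euler: 123^((251-1)/2) mod 251 = 1, so (-379/251) = 1.
d is a quadratic residue mod p, hence 251 splits in O_K.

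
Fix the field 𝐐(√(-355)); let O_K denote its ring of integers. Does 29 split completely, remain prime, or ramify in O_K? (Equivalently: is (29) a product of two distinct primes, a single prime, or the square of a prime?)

split

Since -355 ≡ 1 mod 4, the ring of integers is ℤ[(1+√-355)/2] with discriminant -355.
Since gcd(29, -355) = 1 the prime 29 does not ramify.
Euler's criterion: (-355)^14 mod 29 = 1. Thus (-355|29) = 1.
d is a quadratic residue mod p, hence 29 splits in O_K.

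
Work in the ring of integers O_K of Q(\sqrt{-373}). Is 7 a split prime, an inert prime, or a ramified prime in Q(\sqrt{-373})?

-373 mod 4 = 3, hence disc K = 4·(-373) = -1492 and O_K = ℤ[√-373].
7 ∤ -1492, so 7 is unramified.
Euler's criterion: (-373)^3 mod 7 = 6. Thus (-373|7) = -1.
Legendre symbol -1 ⇒ 7 is inert.

7 remains inert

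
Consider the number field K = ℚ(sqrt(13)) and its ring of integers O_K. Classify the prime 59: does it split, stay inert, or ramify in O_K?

13 mod 4 = 1, hence disc K = 13 and O_K = ℤ[(1+√13)/2].
59 ∤ 13, so 59 is unramified.
(13/59) = 13^29 mod 59 = 58, giving Legendre symbol -1.
(13/59) = -1, so 59 is inert.

remains prime (inert)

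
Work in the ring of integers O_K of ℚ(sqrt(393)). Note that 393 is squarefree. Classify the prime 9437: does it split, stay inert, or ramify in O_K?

remains prime (inert)

Since 393 ≡ 1 mod 4, the ring of integers is ℤ[(1+√393)/2] with discriminant 393.
9437 ∤ 393, so 9437 is unramified.
Euler's criterion: 393^4718 mod 9437 = 9436. Thus (393|9437) = -1.
(393/9437) = -1, so 9437 is inert.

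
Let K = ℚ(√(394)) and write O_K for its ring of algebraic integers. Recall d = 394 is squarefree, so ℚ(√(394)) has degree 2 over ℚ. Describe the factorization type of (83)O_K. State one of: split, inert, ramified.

Since 394 ≢ 1 mod 4, the ring of integers is ℤ[√394] with discriminant 4·394 = 1576.
Since gcd(83, 1576) = 1 the prime 83 does not ramify.
(394/83) = 62^41 mod 83 = 82, giving Legendre symbol -1.
Legendre symbol -1 ⇒ 83 is inert.

inert — (83) stays prime in O_K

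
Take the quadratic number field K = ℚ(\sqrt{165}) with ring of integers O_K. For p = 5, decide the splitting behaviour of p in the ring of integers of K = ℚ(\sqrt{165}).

165 mod 4 = 1, hence disc K = 165 and O_K = ℤ[(1+√165)/2].
5 divides disc(K) = 165, so 5 ramifies.

p ramifies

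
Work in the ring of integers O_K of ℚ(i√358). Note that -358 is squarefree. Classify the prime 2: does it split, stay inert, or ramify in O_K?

ramifies in O_K

-358 mod 4 = 2, hence disc K = 4·(-358) = -1432 and O_K = ℤ[√-358].
2 divides disc(K) = -1432, so 2 ramifies.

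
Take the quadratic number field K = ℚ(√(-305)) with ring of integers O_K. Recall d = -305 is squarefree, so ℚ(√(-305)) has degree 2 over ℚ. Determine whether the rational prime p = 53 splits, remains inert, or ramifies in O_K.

-305 mod 4 = 3, hence disc K = 4·(-305) = -1220 and O_K = ℤ[√-305].
Since gcd(53, -1220) = 1 the prime 53 does not ramify.
Euler's criterion: (-305)^26 mod 53 = 1. Thus (-305|53) = 1.
d is a quadratic residue mod p, hence 53 splits in O_K.

splits completely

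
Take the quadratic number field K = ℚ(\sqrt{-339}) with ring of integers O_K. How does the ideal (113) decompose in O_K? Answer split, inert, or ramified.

d = -339 ≡ 1 (mod 4), so O_K = ℤ[(1+√-339)/2] and disc(K) = d = -339.
113 divides disc(K) = -339, so 113 ramifies.

ramifies in O_K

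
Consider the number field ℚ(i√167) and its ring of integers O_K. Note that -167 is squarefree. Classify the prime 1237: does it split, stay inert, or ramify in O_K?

-167 mod 4 = 1, hence disc K = -167 and O_K = ℤ[(1+√-167)/2].
disc(K) = -167 is not divisible by 1237; 1237 is unramified.
Compute (-167/1237) via Euler: 1070^((1237-1)/2) mod 1237 = 1236, so (-167/1237) = -1.
Legendre symbol -1 ⇒ 1237 is inert.

inert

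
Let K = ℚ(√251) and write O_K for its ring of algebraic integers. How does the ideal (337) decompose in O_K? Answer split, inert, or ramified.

p splits

251 mod 4 = 3, hence disc K = 4·251 = 1004 and O_K = ℤ[√251].
337 ∤ 1004, so 337 is unramified.
Compute (251/337) via Euler: 251^((337-1)/2) mod 337 = 1, so (251/337) = 1.
(251/337) = 1, so 337 splits.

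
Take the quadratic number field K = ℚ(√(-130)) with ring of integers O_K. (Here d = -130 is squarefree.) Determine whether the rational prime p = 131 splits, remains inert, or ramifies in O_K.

p splits

-130 mod 4 = 2, hence disc K = 4·(-130) = -520 and O_K = ℤ[√-130].
disc(K) = -520 is not divisible by 131; 131 is unramified.
Compute (-130/131) via Euler: 1^((131-1)/2) mod 131 = 1, so (-130/131) = 1.
d is a quadratic residue mod p, hence 131 splits in O_K.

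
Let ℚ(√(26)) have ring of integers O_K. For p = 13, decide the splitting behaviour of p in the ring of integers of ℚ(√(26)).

Since 26 ≢ 1 mod 4, the ring of integers is ℤ[√26] with discriminant 4·26 = 104.
disc(K) = 104 = 13·8, so p = 13 is ramified.

13 is ramified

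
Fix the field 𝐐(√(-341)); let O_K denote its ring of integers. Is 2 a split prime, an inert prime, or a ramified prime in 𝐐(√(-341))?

-341 mod 4 = 3, hence disc K = 4·(-341) = -1364 and O_K = ℤ[√-341].
Ramification test: 2 | -1364. The prime 2 ramifies in K.

ramified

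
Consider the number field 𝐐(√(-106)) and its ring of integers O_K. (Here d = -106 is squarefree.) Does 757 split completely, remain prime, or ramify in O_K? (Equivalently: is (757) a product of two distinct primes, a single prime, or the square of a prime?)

Since -106 ≢ 1 mod 4, the ring of integers is ℤ[√-106] with discriminant 4·(-106) = -424.
disc(K) = -424 is not divisible by 757; 757 is unramified.
Legendre symbol by Euler's criterion: (-106/757) ≡ (-106)^378 ≡ 756 (mod 757), i.e. (-106/757) = -1.
d is a non-residue mod p, hence 757 remains inert in O_K.

inert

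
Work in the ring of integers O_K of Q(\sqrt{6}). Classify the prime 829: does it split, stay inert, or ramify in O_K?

6 mod 4 = 2, hence disc K = 4·6 = 24 and O_K = ℤ[√6].
Since gcd(829, 24) = 1 the prime 829 does not ramify.
Legendre symbol by Euler's criterion: (6/829) ≡ 6^414 ≡ 828 (mod 829), i.e. (6/829) = -1.
(6/829) = -1, so 829 is inert.

p is inert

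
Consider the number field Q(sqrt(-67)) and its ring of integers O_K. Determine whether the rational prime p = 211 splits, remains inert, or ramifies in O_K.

d = -67 ≡ 1 (mod 4), so O_K = ℤ[(1+√-67)/2] and disc(K) = d = -67.
211 ∤ -67, so 211 is unramified.
Legendre symbol by Euler's criterion: (-67/211) ≡ (-67)^105 ≡ 1 (mod 211), i.e. (-67/211) = 1.
(-67/211) = 1, so 211 splits.

split — (211) = 𝔭₁𝔭₂ with 𝔭₁ ≠ 𝔭₂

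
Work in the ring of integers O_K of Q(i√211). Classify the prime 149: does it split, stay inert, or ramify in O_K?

d = -211 ≡ 1 (mod 4), so O_K = ℤ[(1+√-211)/2] and disc(K) = d = -211.
149 ∤ -211, so 149 is unramified.
Compute (-211/149) via Euler: 87^((149-1)/2) mod 149 = 148, so (-211/149) = -1.
d is a non-residue mod p, hence 149 remains inert in O_K.

inert — (149) stays prime in O_K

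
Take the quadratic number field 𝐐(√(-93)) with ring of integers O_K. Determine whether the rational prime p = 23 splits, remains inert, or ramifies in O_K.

p is inert

d = -93 ≡ 3 (mod 4), so O_K = ℤ[√-93] and disc(K) = 4d = -372.
disc(K) = -372 is not divisible by 23; 23 is unramified.
Compute (-93/23) via Euler: 22^((23-1)/2) mod 23 = 22, so (-93/23) = -1.
d is a non-residue mod p, hence 23 remains inert in O_K.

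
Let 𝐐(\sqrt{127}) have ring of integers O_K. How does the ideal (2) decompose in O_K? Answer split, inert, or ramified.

127 mod 4 = 3, hence disc K = 4·127 = 508 and O_K = ℤ[√127].
disc(K) = 508 = 2·254, so p = 2 is ramified.

ramifies in O_K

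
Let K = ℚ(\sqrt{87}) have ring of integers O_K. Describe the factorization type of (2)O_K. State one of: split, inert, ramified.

d = 87 ≡ 3 (mod 4), so O_K = ℤ[√87] and disc(K) = 4d = 348.
2 divides disc(K) = 348, so 2 ramifies.

ramified — (2) = 𝔭²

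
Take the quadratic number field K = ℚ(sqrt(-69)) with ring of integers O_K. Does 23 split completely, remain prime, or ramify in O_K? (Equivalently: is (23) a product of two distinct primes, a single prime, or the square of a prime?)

p ramifies

-69 mod 4 = 3, hence disc K = 4·(-69) = -276 and O_K = ℤ[√-69].
23 divides disc(K) = -276, so 23 ramifies.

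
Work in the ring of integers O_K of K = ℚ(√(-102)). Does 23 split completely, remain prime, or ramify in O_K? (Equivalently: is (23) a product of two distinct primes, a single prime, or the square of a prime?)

d = -102 ≡ 2 (mod 4), so O_K = ℤ[√-102] and disc(K) = 4d = -408.
23 ∤ -408, so 23 is unramified.
(-102/23) = 13^11 mod 23 = 1, giving Legendre symbol 1.
Legendre symbol 1 ⇒ 23 is split.

p splits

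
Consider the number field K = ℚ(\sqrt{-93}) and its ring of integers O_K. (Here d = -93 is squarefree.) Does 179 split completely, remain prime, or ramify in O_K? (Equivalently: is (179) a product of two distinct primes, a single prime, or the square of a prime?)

inert — (179) stays prime in O_K

-93 mod 4 = 3, hence disc K = 4·(-93) = -372 and O_K = ℤ[√-93].
disc(K) = -372 is not divisible by 179; 179 is unramified.
Legendre symbol by Euler's criterion: (-93/179) ≡ (-93)^89 ≡ 178 (mod 179), i.e. (-93/179) = -1.
Legendre symbol -1 ⇒ 179 is inert.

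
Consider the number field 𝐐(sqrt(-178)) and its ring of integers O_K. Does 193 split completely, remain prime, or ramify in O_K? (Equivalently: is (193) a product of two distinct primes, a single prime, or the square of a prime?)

d = -178 ≡ 2 (mod 4), so O_K = ℤ[√-178] and disc(K) = 4d = -712.
193 ∤ -712, so 193 is unramified.
Legendre symbol by Euler's criterion: (-178/193) ≡ (-178)^96 ≡ 192 (mod 193), i.e. (-178/193) = -1.
Legendre symbol -1 ⇒ 193 is inert.

inert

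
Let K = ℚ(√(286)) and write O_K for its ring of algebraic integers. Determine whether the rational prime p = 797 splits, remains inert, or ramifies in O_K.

remains prime (inert)

Since 286 ≢ 1 mod 4, the ring of integers is ℤ[√286] with discriminant 4·286 = 1144.
797 ∤ 1144, so 797 is unramified.
(286/797) = 286^398 mod 797 = 796, giving Legendre symbol -1.
(286/797) = -1, so 797 is inert.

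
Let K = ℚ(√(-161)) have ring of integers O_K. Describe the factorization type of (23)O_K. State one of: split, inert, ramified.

ramified

Since -161 ≢ 1 mod 4, the ring of integers is ℤ[√-161] with discriminant 4·(-161) = -644.
Ramification test: 23 | -644. The prime 23 ramifies in K.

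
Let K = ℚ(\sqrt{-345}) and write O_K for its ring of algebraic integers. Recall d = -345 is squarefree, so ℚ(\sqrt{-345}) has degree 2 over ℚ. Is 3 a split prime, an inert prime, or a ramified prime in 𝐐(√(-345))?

3 is ramified

Since -345 ≢ 1 mod 4, the ring of integers is ℤ[√-345] with discriminant 4·(-345) = -1380.
3 divides disc(K) = -1380, so 3 ramifies.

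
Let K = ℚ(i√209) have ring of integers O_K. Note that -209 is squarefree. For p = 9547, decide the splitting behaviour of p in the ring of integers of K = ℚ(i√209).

9547 splits in O_K

Since -209 ≢ 1 mod 4, the ring of integers is ℤ[√-209] with discriminant 4·(-209) = -836.
disc(K) = -836 is not divisible by 9547; 9547 is unramified.
Compute (-209/9547) via Euler: 9338^((9547-1)/2) mod 9547 = 1, so (-209/9547) = 1.
d is a quadratic residue mod p, hence 9547 splits in O_K.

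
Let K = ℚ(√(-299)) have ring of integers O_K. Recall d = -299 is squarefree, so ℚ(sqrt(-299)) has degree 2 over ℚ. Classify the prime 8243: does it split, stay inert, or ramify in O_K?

Since -299 ≡ 1 mod 4, the ring of integers is ℤ[(1+√-299)/2] with discriminant -299.
disc(K) = -299 is not divisible by 8243; 8243 is unramified.
Compute (-299/8243) via Euler: 7944^((8243-1)/2) mod 8243 = 1, so (-299/8243) = 1.
Legendre symbol 1 ⇒ 8243 is split.

8243 splits in O_K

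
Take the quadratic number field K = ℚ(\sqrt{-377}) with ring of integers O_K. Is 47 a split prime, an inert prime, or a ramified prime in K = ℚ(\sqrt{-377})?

p is inert

d = -377 ≡ 3 (mod 4), so O_K = ℤ[√-377] and disc(K) = 4d = -1508.
disc(K) = -1508 is not divisible by 47; 47 is unramified.
Euler's criterion: (-377)^23 mod 47 = 46. Thus (-377|47) = -1.
d is a non-residue mod p, hence 47 remains inert in O_K.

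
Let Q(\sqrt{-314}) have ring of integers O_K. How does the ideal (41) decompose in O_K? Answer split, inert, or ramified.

d = -314 ≡ 2 (mod 4), so O_K = ℤ[√-314] and disc(K) = 4d = -1256.
Since gcd(41, -1256) = 1 the prime 41 does not ramify.
Euler's criterion: (-314)^20 mod 41 = 40. Thus (-314|41) = -1.
Legendre symbol -1 ⇒ 41 is inert.

remains prime (inert)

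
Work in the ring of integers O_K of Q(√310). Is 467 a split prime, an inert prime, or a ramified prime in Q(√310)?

467 remains inert

310 mod 4 = 2, hence disc K = 4·310 = 1240 and O_K = ℤ[√310].
Since gcd(467, 1240) = 1 the prime 467 does not ramify.
(310/467) = 310^233 mod 467 = 466, giving Legendre symbol -1.
(310/467) = -1, so 467 is inert.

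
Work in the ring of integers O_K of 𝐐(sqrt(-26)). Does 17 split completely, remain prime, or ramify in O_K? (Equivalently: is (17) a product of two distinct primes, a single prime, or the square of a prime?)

split — (17) = 𝔭₁𝔭₂ with 𝔭₁ ≠ 𝔭₂

Since -26 ≢ 1 mod 4, the ring of integers is ℤ[√-26] with discriminant 4·(-26) = -104.
disc(K) = -104 is not divisible by 17; 17 is unramified.
Euler's criterion: (-26)^8 mod 17 = 1. Thus (-26|17) = 1.
d is a quadratic residue mod p, hence 17 splits in O_K.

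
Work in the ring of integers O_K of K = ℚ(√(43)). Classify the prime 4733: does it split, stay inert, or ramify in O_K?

inert

d = 43 ≡ 3 (mod 4), so O_K = ℤ[√43] and disc(K) = 4d = 172.
4733 ∤ 172, so 4733 is unramified.
Euler's criterion: 43^2366 mod 4733 = 4732. Thus (43|4733) = -1.
(43/4733) = -1, so 4733 is inert.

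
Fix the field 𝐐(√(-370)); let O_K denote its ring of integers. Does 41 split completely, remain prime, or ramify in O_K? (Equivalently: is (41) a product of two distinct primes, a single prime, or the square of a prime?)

Since -370 ≢ 1 mod 4, the ring of integers is ℤ[√-370] with discriminant 4·(-370) = -1480.
disc(K) = -1480 is not divisible by 41; 41 is unramified.
Euler's criterion: (-370)^20 mod 41 = 1. Thus (-370|41) = 1.
(-370/41) = 1, so 41 splits.

split — (41) = 𝔭₁𝔭₂ with 𝔭₁ ≠ 𝔭₂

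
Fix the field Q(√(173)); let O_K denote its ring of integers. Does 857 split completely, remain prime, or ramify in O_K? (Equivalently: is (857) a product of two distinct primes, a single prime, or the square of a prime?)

173 mod 4 = 1, hence disc K = 173 and O_K = ℤ[(1+√173)/2].
disc(K) = 173 is not divisible by 857; 857 is unramified.
Compute (173/857) via Euler: 173^((857-1)/2) mod 857 = 856, so (173/857) = -1.
(173/857) = -1, so 857 is inert.

remains prime (inert)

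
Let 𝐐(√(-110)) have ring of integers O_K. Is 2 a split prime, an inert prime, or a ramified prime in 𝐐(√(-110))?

d = -110 ≡ 2 (mod 4), so O_K = ℤ[√-110] and disc(K) = 4d = -440.
disc(K) = -440 = 2·(-220), so p = 2 is ramified.

2 is ramified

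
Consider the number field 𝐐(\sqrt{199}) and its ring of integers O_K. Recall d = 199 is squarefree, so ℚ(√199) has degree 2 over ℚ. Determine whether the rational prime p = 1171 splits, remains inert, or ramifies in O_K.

199 mod 4 = 3, hence disc K = 4·199 = 796 and O_K = ℤ[√199].
Since gcd(1171, 796) = 1 the prime 1171 does not ramify.
Euler's criterion: 199^585 mod 1171 = 1. Thus (199|1171) = 1.
Legendre symbol 1 ⇒ 1171 is split.

split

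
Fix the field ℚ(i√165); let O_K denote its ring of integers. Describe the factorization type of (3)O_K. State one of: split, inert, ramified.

ramified — (3) = 𝔭²

Since -165 ≢ 1 mod 4, the ring of integers is ℤ[√-165] with discriminant 4·(-165) = -660.
Ramification test: 3 | -660. The prime 3 ramifies in K.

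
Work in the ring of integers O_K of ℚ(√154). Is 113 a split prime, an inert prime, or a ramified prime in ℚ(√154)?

154 mod 4 = 2, hence disc K = 4·154 = 616 and O_K = ℤ[√154].
Since gcd(113, 616) = 1 the prime 113 does not ramify.
Compute (154/113) via Euler: 41^((113-1)/2) mod 113 = 1, so (154/113) = 1.
(154/113) = 1, so 113 splits.

p splits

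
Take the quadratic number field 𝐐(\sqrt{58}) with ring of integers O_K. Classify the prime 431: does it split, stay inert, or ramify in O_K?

58 mod 4 = 2, hence disc K = 4·58 = 232 and O_K = ℤ[√58].
431 ∤ 232, so 431 is unramified.
Legendre symbol by Euler's criterion: (58/431) ≡ 58^215 ≡ 1 (mod 431), i.e. (58/431) = 1.
(58/431) = 1, so 431 splits.

431 splits in O_K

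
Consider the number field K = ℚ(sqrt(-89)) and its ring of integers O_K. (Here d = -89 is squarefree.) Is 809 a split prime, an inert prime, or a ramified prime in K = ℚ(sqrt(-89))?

p splits

-89 mod 4 = 3, hence disc K = 4·(-89) = -356 and O_K = ℤ[√-89].
809 ∤ -356, so 809 is unramified.
Euler's criterion: (-89)^404 mod 809 = 1. Thus (-89|809) = 1.
Legendre symbol 1 ⇒ 809 is split.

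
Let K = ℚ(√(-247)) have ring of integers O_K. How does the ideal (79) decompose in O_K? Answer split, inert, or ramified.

-247 mod 4 = 1, hence disc K = -247 and O_K = ℤ[(1+√-247)/2].
disc(K) = -247 is not divisible by 79; 79 is unramified.
Legendre symbol by Euler's criterion: (-247/79) ≡ (-247)^39 ≡ 78 (mod 79), i.e. (-247/79) = -1.
Legendre symbol -1 ⇒ 79 is inert.

79 remains inert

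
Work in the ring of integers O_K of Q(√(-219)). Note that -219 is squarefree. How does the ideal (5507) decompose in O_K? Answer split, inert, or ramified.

remains prime (inert)

d = -219 ≡ 1 (mod 4), so O_K = ℤ[(1+√-219)/2] and disc(K) = d = -219.
disc(K) = -219 is not divisible by 5507; 5507 is unramified.
Legendre symbol by Euler's criterion: (-219/5507) ≡ (-219)^2753 ≡ 5506 (mod 5507), i.e. (-219/5507) = -1.
Legendre symbol -1 ⇒ 5507 is inert.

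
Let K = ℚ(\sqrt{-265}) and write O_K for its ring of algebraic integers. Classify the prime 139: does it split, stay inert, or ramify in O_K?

Since -265 ≢ 1 mod 4, the ring of integers is ℤ[√-265] with discriminant 4·(-265) = -1060.
disc(K) = -1060 is not divisible by 139; 139 is unramified.
(-265/139) = 13^69 mod 139 = 1, giving Legendre symbol 1.
(-265/139) = 1, so 139 splits.

split — (139) = 𝔭₁𝔭₂ with 𝔭₁ ≠ 𝔭₂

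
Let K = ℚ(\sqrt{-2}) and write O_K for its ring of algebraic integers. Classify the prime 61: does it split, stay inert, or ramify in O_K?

d = -2 ≡ 2 (mod 4), so O_K = ℤ[√-2] and disc(K) = 4d = -8.
disc(K) = -8 is not divisible by 61; 61 is unramified.
Euler's criterion: (-2)^30 mod 61 = 60. Thus (-2|61) = -1.
(-2/61) = -1, so 61 is inert.

inert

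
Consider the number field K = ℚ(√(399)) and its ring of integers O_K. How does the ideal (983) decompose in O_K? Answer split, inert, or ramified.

d = 399 ≡ 3 (mod 4), so O_K = ℤ[√399] and disc(K) = 4d = 1596.
983 ∤ 1596, so 983 is unramified.
(399/983) = 399^491 mod 983 = 1, giving Legendre symbol 1.
d is a quadratic residue mod p, hence 983 splits in O_K.

split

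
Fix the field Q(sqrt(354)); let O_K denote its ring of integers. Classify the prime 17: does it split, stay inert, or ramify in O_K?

inert — (17) stays prime in O_K

354 mod 4 = 2, hence disc K = 4·354 = 1416 and O_K = ℤ[√354].
Since gcd(17, 1416) = 1 the prime 17 does not ramify.
(354/17) = 14^8 mod 17 = 16, giving Legendre symbol -1.
(354/17) = -1, so 17 is inert.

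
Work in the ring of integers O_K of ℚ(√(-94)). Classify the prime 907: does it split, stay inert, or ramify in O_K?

d = -94 ≡ 2 (mod 4), so O_K = ℤ[√-94] and disc(K) = 4d = -376.
907 ∤ -376, so 907 is unramified.
Legendre symbol by Euler's criterion: (-94/907) ≡ (-94)^453 ≡ 906 (mod 907), i.e. (-94/907) = -1.
Legendre symbol -1 ⇒ 907 is inert.

remains prime (inert)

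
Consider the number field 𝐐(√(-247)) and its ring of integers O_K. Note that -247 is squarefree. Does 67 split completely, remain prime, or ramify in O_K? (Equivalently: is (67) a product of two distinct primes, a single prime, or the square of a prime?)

split

Since -247 ≡ 1 mod 4, the ring of integers is ℤ[(1+√-247)/2] with discriminant -247.
67 ∤ -247, so 67 is unramified.
Compute (-247/67) via Euler: 21^((67-1)/2) mod 67 = 1, so (-247/67) = 1.
(-247/67) = 1, so 67 splits.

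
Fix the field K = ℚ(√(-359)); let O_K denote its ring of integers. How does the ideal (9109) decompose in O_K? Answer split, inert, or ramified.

d = -359 ≡ 1 (mod 4), so O_K = ℤ[(1+√-359)/2] and disc(K) = d = -359.
Since gcd(9109, -359) = 1 the prime 9109 does not ramify.
Legendre symbol by Euler's criterion: (-359/9109) ≡ (-359)^4554 ≡ 9108 (mod 9109), i.e. (-359/9109) = -1.
d is a non-residue mod p, hence 9109 remains inert in O_K.

9109 remains inert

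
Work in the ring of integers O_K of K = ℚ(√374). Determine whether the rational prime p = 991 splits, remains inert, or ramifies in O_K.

split — (991) = 𝔭₁𝔭₂ with 𝔭₁ ≠ 𝔭₂

Since 374 ≢ 1 mod 4, the ring of integers is ℤ[√374] with discriminant 4·374 = 1496.
disc(K) = 1496 is not divisible by 991; 991 is unramified.
Compute (374/991) via Euler: 374^((991-1)/2) mod 991 = 1, so (374/991) = 1.
(374/991) = 1, so 991 splits.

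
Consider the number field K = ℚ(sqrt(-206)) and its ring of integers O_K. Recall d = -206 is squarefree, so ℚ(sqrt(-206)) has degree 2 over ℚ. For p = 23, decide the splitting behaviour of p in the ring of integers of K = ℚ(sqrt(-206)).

Since -206 ≢ 1 mod 4, the ring of integers is ℤ[√-206] with discriminant 4·(-206) = -824.
23 ∤ -824, so 23 is unramified.
Euler's criterion: (-206)^11 mod 23 = 1. Thus (-206|23) = 1.
(-206/23) = 1, so 23 splits.

split — (23) = 𝔭₁𝔭₂ with 𝔭₁ ≠ 𝔭₂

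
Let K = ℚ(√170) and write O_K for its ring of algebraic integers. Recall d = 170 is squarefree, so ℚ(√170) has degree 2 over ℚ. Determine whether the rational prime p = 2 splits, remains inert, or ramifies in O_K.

d = 170 ≡ 2 (mod 4), so O_K = ℤ[√170] and disc(K) = 4d = 680.
disc(K) = 680 = 2·340, so p = 2 is ramified.

2 is ramified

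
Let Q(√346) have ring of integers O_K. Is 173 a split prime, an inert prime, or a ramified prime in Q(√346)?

Since 346 ≢ 1 mod 4, the ring of integers is ℤ[√346] with discriminant 4·346 = 1384.
disc(K) = 1384 = 173·8, so p = 173 is ramified.

ramified — (173) = 𝔭²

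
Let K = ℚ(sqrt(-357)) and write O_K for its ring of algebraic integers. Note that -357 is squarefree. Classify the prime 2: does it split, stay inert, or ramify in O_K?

ramified — (2) = 𝔭²

Since -357 ≢ 1 mod 4, the ring of integers is ℤ[√-357] with discriminant 4·(-357) = -1428.
Ramification test: 2 | -1428. The prime 2 ramifies in K.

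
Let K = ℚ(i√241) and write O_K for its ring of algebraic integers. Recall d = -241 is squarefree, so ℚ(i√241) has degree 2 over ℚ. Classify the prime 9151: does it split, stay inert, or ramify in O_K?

split

Since -241 ≢ 1 mod 4, the ring of integers is ℤ[√-241] with discriminant 4·(-241) = -964.
disc(K) = -964 is not divisible by 9151; 9151 is unramified.
Compute (-241/9151) via Euler: 8910^((9151-1)/2) mod 9151 = 1, so (-241/9151) = 1.
d is a quadratic residue mod p, hence 9151 splits in O_K.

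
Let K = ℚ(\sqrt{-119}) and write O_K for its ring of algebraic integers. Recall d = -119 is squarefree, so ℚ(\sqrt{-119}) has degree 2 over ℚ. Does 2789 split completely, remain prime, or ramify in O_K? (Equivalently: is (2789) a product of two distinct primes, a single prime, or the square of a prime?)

inert — (2789) stays prime in O_K

d = -119 ≡ 1 (mod 4), so O_K = ℤ[(1+√-119)/2] and disc(K) = d = -119.
disc(K) = -119 is not divisible by 2789; 2789 is unramified.
Compute (-119/2789) via Euler: 2670^((2789-1)/2) mod 2789 = 2788, so (-119/2789) = -1.
Legendre symbol -1 ⇒ 2789 is inert.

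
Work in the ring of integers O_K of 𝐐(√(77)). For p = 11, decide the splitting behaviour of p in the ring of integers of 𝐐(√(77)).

ramified

Since 77 ≡ 1 mod 4, the ring of integers is ℤ[(1+√77)/2] with discriminant 77.
11 divides disc(K) = 77, so 11 ramifies.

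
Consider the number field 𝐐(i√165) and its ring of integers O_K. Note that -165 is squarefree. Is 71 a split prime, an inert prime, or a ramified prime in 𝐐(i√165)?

p splits

d = -165 ≡ 3 (mod 4), so O_K = ℤ[√-165] and disc(K) = 4d = -660.
71 ∤ -660, so 71 is unramified.
Legendre symbol by Euler's criterion: (-165/71) ≡ (-165)^35 ≡ 1 (mod 71), i.e. (-165/71) = 1.
Legendre symbol 1 ⇒ 71 is split.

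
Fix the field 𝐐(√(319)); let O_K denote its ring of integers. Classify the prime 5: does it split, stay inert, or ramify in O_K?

319 mod 4 = 3, hence disc K = 4·319 = 1276 and O_K = ℤ[√319].
5 ∤ 1276, so 5 is unramified.
Compute (319/5) via Euler: 4^((5-1)/2) mod 5 = 1, so (319/5) = 1.
d is a quadratic residue mod p, hence 5 splits in O_K.

5 splits in O_K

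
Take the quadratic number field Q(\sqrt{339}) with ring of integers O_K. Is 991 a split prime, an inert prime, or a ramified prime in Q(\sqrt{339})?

p is inert

339 mod 4 = 3, hence disc K = 4·339 = 1356 and O_K = ℤ[√339].
991 ∤ 1356, so 991 is unramified.
(339/991) = 339^495 mod 991 = 990, giving Legendre symbol -1.
Legendre symbol -1 ⇒ 991 is inert.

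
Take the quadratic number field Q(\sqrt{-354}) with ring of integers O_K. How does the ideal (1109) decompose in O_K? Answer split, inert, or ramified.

1109 remains inert

d = -354 ≡ 2 (mod 4), so O_K = ℤ[√-354] and disc(K) = 4d = -1416.
1109 ∤ -1416, so 1109 is unramified.
Euler's criterion: (-354)^554 mod 1109 = 1108. Thus (-354|1109) = -1.
(-354/1109) = -1, so 1109 is inert.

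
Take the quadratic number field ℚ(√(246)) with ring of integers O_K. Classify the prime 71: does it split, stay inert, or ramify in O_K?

inert

Since 246 ≢ 1 mod 4, the ring of integers is ℤ[√246] with discriminant 4·246 = 984.
disc(K) = 984 is not divisible by 71; 71 is unramified.
(246/71) = 33^35 mod 71 = 70, giving Legendre symbol -1.
d is a non-residue mod p, hence 71 remains inert in O_K.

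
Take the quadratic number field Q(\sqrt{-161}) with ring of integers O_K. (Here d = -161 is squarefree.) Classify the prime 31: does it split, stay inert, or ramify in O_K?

split

Since -161 ≢ 1 mod 4, the ring of integers is ℤ[√-161] with discriminant 4·(-161) = -644.
31 ∤ -644, so 31 is unramified.
Legendre symbol by Euler's criterion: (-161/31) ≡ (-161)^15 ≡ 1 (mod 31), i.e. (-161/31) = 1.
Legendre symbol 1 ⇒ 31 is split.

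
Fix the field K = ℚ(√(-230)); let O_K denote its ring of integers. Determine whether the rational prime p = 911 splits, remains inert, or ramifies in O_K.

911 remains inert

Since -230 ≢ 1 mod 4, the ring of integers is ℤ[√-230] with discriminant 4·(-230) = -920.
disc(K) = -920 is not divisible by 911; 911 is unramified.
Euler's criterion: (-230)^455 mod 911 = 910. Thus (-230|911) = -1.
Legendre symbol -1 ⇒ 911 is inert.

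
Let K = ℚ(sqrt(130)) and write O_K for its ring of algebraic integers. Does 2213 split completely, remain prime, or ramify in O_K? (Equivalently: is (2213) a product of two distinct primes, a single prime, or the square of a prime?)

130 mod 4 = 2, hence disc K = 4·130 = 520 and O_K = ℤ[√130].
Since gcd(2213, 520) = 1 the prime 2213 does not ramify.
Legendre symbol by Euler's criterion: (130/2213) ≡ 130^1106 ≡ 1 (mod 2213), i.e. (130/2213) = 1.
Legendre symbol 1 ⇒ 2213 is split.

2213 splits in O_K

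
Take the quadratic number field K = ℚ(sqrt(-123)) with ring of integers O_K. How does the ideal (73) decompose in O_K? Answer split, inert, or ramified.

-123 mod 4 = 1, hence disc K = -123 and O_K = ℤ[(1+√-123)/2].
Since gcd(73, -123) = 1 the prime 73 does not ramify.
Compute (-123/73) via Euler: 23^((73-1)/2) mod 73 = 1, so (-123/73) = 1.
Legendre symbol 1 ⇒ 73 is split.

split — (73) = 𝔭₁𝔭₂ with 𝔭₁ ≠ 𝔭₂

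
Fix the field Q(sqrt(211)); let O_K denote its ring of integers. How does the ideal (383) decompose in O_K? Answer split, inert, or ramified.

Since 211 ≢ 1 mod 4, the ring of integers is ℤ[√211] with discriminant 4·211 = 844.
disc(K) = 844 is not divisible by 383; 383 is unramified.
Euler's criterion: 211^191 mod 383 = 382. Thus (211|383) = -1.
Legendre symbol -1 ⇒ 383 is inert.

inert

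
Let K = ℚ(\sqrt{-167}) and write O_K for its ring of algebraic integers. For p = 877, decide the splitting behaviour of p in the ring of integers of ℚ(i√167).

d = -167 ≡ 1 (mod 4), so O_K = ℤ[(1+√-167)/2] and disc(K) = d = -167.
Since gcd(877, -167) = 1 the prime 877 does not ramify.
Euler's criterion: (-167)^438 mod 877 = 1. Thus (-167|877) = 1.
(-167/877) = 1, so 877 splits.

877 splits in O_K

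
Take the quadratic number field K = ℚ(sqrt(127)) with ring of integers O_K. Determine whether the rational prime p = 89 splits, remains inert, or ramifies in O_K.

Since 127 ≢ 1 mod 4, the ring of integers is ℤ[√127] with discriminant 4·127 = 508.
disc(K) = 508 is not divisible by 89; 89 is unramified.
Compute (127/89) via Euler: 38^((89-1)/2) mod 89 = 88, so (127/89) = -1.
d is a non-residue mod p, hence 89 remains inert in O_K.

inert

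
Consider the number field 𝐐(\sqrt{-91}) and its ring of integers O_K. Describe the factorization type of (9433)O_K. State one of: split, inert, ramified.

9433 remains inert

d = -91 ≡ 1 (mod 4), so O_K = ℤ[(1+√-91)/2] and disc(K) = d = -91.
disc(K) = -91 is not divisible by 9433; 9433 is unramified.
Euler's criterion: (-91)^4716 mod 9433 = 9432. Thus (-91|9433) = -1.
d is a non-residue mod p, hence 9433 remains inert in O_K.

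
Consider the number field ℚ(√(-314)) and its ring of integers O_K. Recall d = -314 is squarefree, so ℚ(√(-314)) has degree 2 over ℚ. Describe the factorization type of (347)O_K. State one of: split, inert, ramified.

-314 mod 4 = 2, hence disc K = 4·(-314) = -1256 and O_K = ℤ[√-314].
disc(K) = -1256 is not divisible by 347; 347 is unramified.
Euler's criterion: (-314)^173 mod 347 = 1. Thus (-314|347) = 1.
Legendre symbol 1 ⇒ 347 is split.

347 splits in O_K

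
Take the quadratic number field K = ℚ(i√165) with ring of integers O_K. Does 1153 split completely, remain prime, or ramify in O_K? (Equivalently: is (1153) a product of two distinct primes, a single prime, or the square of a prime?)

1153 remains inert

-165 mod 4 = 3, hence disc K = 4·(-165) = -660 and O_K = ℤ[√-165].
1153 ∤ -660, so 1153 is unramified.
(-165/1153) = 988^576 mod 1153 = 1152, giving Legendre symbol -1.
Legendre symbol -1 ⇒ 1153 is inert.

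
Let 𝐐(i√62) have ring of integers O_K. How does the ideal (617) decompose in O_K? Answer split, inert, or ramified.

split — (617) = 𝔭₁𝔭₂ with 𝔭₁ ≠ 𝔭₂

Since -62 ≢ 1 mod 4, the ring of integers is ℤ[√-62] with discriminant 4·(-62) = -248.
617 ∤ -248, so 617 is unramified.
(-62/617) = 555^308 mod 617 = 1, giving Legendre symbol 1.
d is a quadratic residue mod p, hence 617 splits in O_K.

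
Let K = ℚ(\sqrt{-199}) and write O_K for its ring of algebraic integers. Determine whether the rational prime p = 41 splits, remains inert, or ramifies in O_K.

d = -199 ≡ 1 (mod 4), so O_K = ℤ[(1+√-199)/2] and disc(K) = d = -199.
Since gcd(41, -199) = 1 the prime 41 does not ramify.
Euler's criterion: (-199)^20 mod 41 = 40. Thus (-199|41) = -1.
(-199/41) = -1, so 41 is inert.

inert — (41) stays prime in O_K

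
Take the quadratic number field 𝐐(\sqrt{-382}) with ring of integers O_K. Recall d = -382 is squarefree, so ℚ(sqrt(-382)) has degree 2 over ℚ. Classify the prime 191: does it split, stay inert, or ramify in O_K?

-382 mod 4 = 2, hence disc K = 4·(-382) = -1528 and O_K = ℤ[√-382].
191 divides disc(K) = -1528, so 191 ramifies.

ramified — (191) = 𝔭²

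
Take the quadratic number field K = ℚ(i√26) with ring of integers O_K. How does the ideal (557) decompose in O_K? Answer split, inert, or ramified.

-26 mod 4 = 2, hence disc K = 4·(-26) = -104 and O_K = ℤ[√-26].
disc(K) = -104 is not divisible by 557; 557 is unramified.
(-26/557) = 531^278 mod 557 = 1, giving Legendre symbol 1.
(-26/557) = 1, so 557 splits.

split — (557) = 𝔭₁𝔭₂ with 𝔭₁ ≠ 𝔭₂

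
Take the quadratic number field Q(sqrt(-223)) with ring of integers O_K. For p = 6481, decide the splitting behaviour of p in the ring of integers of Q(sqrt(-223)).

splits completely

-223 mod 4 = 1, hence disc K = -223 and O_K = ℤ[(1+√-223)/2].
6481 ∤ -223, so 6481 is unramified.
Legendre symbol by Euler's criterion: (-223/6481) ≡ (-223)^3240 ≡ 1 (mod 6481), i.e. (-223/6481) = 1.
Legendre symbol 1 ⇒ 6481 is split.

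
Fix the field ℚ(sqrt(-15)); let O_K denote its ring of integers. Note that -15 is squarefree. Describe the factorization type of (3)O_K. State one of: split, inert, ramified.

3 is ramified

Since -15 ≡ 1 mod 4, the ring of integers is ℤ[(1+√-15)/2] with discriminant -15.
3 divides disc(K) = -15, so 3 ramifies.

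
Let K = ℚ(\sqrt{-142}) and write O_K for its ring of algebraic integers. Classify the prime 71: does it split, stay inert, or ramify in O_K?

Since -142 ≢ 1 mod 4, the ring of integers is ℤ[√-142] with discriminant 4·(-142) = -568.
disc(K) = -568 = 71·(-8), so p = 71 is ramified.

p ramifies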